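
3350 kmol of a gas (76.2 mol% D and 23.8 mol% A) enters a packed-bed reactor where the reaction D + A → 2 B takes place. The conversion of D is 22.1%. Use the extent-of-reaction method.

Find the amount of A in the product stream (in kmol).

233 kmol

D reacted = 0.221 × 2553 = 564.1 kmol; ν_D = −1, so ξ = 564.1/1 = 564.1 kmol.
Outlet amounts (n = n₀ + ν ξ):
  D: 2553 − 1(564.1) = 1989
  A: 797.3 − 1(564.1) = 233.2
  B: 0 + 2(564.1) = 1128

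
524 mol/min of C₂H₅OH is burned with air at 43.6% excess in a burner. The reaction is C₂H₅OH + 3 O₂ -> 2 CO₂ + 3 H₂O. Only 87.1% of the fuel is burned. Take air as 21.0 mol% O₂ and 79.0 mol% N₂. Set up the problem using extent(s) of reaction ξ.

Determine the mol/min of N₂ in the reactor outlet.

Stoichiometric O₂ = 3 × 524 = 1572 mol/min; O₂ fed = 1572 × 1.436 = 2257 mol/min.
N₂ fed = 2257 × 79/21 = 8492 mol/min.
Fuel reacted = 0.871 × 524 → ξ = 456.4 mol/min.
Outlet (n = n₀ + ν ξ):
  C₂H₅OH: 524 − 1(456.4) = 67.6
  O₂: 2257 − 3(456.4) = 888.2
  N₂: 8492 (inert)
  CO₂: 0 + 2(456.4) = 912.8
  H₂O: 0 + 3(456.4) = 1369

8490 mol/min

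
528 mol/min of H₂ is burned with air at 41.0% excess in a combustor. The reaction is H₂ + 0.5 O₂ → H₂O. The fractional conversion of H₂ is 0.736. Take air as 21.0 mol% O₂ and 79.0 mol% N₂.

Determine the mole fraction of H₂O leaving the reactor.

0.185

Stoichiometric O₂ = 0.5 × 528 = 264 mol/min; O₂ fed = 264 × 1.410 = 372.2 mol/min.
N₂ fed = 372.2 × 79/21 = 1400 mol/min.
Fuel reacted = 0.736 × 528 → ξ = 388.6 mol/min.
Outlet (n = n₀ + ν ξ):
  H₂: 528 − 1(388.6) = 139.4
  O₂: 372.2 − 0.5(388.6) = 177.9
  N₂: 1400 (inert)
  H₂O: 0 + 1(388.6) = 388.6
Total out = 2106 mol/min; y_H₂O = 388.6 / 2106 = 0.1845.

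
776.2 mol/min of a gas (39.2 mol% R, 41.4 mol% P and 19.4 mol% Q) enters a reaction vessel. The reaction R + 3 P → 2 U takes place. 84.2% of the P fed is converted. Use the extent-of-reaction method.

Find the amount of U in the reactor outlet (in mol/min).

P reacted = 0.842 × 321.3 = 270.6 mol/min; ν_P = −3, so ξ = 270.6/3 = 90.19 mol/min.
Outlet amounts (n = n₀ + ν ξ):
  R: 304.3 − 1(90.19) = 214.1
  P: 321.3 − 3(90.19) = 50.77
  U: 0 + 2(90.19) = 180.4
  Q: 150.6 (inert)

180 mol/min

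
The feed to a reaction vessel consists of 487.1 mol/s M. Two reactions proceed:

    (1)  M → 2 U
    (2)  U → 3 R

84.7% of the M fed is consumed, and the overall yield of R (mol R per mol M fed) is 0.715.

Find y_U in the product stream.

0.626

Conversion of M: M consumed = 1ξ₁ = 0.847 × 487.1 → ξ₁ = 412.6 mol/s.
Yield of R: 3ξ₂ / 487.1 = 0.715 → ξ₂ = 116.1 mol/s.
Outlet amounts (n = n₀ + Σ ν·ξ):
  M: 487.1 − 1(412.6) = 74.53
  U: 0 + 2(412.6) − 1(116.1) = 709.1
  R: 0 + 3(116.1) = 348.3
Total out = 1132 mol/s; y_U = 709.1 / 1132 = 0.6265.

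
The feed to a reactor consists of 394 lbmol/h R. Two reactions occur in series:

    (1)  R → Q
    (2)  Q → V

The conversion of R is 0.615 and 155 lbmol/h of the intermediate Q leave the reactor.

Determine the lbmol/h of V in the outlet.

87.3 lbmol/h

Conversion of R: R consumed = 1ξ₁ = 0.615 × 394 → ξ₁ = 242.3 lbmol/h.
Q balance: n_Q = 0 + 1ξ₁ − 1ξ₂ = 155 → ξ₂ = (1·242.3 − 155)/1 = 87.31 lbmol/h.
Outlet amounts (n = n₀ + Σ ν·ξ):
  R: 394 − 1(242.3) = 151.7
  Q: 0 + 1(242.3) − 1(87.31) = 155
  V: 0 + 1(87.31) = 87.31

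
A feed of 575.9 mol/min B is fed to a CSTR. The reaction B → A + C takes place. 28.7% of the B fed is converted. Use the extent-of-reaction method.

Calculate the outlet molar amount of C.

165 mol/min

B reacted = 0.287 × 575.9 = 165.3 mol/min; ν_B = −1, so ξ = 165.3/1 = 165.3 mol/min.
Outlet amounts (n = n₀ + ν ξ):
  B: 575.9 − 1(165.3) = 410.6
  A: 0 + 1(165.3) = 165.3
  C: 0 + 1(165.3) = 165.3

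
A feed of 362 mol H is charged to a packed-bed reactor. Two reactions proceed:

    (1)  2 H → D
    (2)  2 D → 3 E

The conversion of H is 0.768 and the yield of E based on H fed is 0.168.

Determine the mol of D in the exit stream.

Conversion of H: H consumed = 2ξ₁ = 0.768 × 362 → ξ₁ = 139 mol.
Yield of E: 3ξ₂ / 362 = 0.168 → ξ₂ = 20.27 mol.
Outlet amounts (n = n₀ + Σ ν·ξ):
  H: 362 − 2(139) = 83.98
  D: 0 + 1(139) − 2(20.27) = 98.46
  E: 0 + 3(20.27) = 60.82

98.5 mol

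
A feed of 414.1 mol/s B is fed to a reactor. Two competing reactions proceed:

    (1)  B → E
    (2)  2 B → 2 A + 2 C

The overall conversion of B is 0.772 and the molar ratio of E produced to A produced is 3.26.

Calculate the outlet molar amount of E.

Conversion of B: B consumed = 0.772 × 414.1 = 319.7 mol/s = 1ξ₁ + 2ξ₂.
Selectivity: 1ξ₁ / (2ξ₂) = 3.26 → ξ₁ = 6.52 ξ₂.
Substitute: (1·6.52 + 2) ξ₂ = 319.7 → ξ₂ = 37.52 mol/s, ξ₁ = 244.6 mol/s.
Outlet amounts (n = n₀ + Σ ν·ξ):
  B: 414.1 − 1(244.6) − 2(37.52) = 94.41
  E: 0 + 1(244.6) = 244.6
  A: 0 + 2(37.52) = 75.04
  C: 0 + 2(37.52) = 75.04

245 mol/s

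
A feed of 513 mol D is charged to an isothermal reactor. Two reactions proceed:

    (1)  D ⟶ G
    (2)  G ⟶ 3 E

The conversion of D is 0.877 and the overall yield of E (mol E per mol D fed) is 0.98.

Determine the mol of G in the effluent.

282 mol

Conversion of D: D consumed = 1ξ₁ = 0.877 × 513 → ξ₁ = 449.9 mol.
Yield of E: 3ξ₂ / 513 = 0.98 → ξ₂ = 167.6 mol.
Outlet amounts (n = n₀ + Σ ν·ξ):
  D: 513 − 1(449.9) = 63.1
  G: 0 + 1(449.9) − 1(167.6) = 282.3
  E: 0 + 3(167.6) = 502.7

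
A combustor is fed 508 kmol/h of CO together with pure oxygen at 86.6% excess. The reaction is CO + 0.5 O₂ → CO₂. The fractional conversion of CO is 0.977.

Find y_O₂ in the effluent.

Stoichiometric O₂ = 0.5 × 508 = 254 kmol/h; O₂ fed = 254 × 1.866 = 474 kmol/h.
Fuel reacted = 0.977 × 508 → ξ = 496.3 kmol/h.
Outlet (n = n₀ + ν ξ):
  CO: 508 − 1(496.3) = 11.68
  O₂: 474 − 0.5(496.3) = 225.8
  CO₂: 0 + 1(496.3) = 496.3
Total out = 733.8 kmol/h; y_O₂ = 225.8 / 733.8 = 0.3077.

0.308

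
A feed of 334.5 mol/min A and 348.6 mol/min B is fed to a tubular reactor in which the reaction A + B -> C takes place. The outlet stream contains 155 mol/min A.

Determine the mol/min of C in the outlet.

For A: n = n₀ − 1ξ → 155 = 334.5 − 1ξ, giving ξ = 179.5 mol/min.
Outlet amounts (n = n₀ + ν ξ):
  A: 334.5 − 1(179.5) = 155
  B: 348.6 − 1(179.5) = 169.1
  C: 0 + 1(179.5) = 179.5

180 mol/min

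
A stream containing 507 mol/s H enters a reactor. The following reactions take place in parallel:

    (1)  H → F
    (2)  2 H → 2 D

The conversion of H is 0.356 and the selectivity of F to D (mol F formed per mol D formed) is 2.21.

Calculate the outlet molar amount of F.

124 mol/s

Conversion of H: H consumed = 0.356 × 507 = 180.5 mol/s = 1ξ₁ + 2ξ₂.
Selectivity: 1ξ₁ / (2ξ₂) = 2.21 → ξ₁ = 4.42 ξ₂.
Substitute: (1·4.42 + 2) ξ₂ = 180.5 → ξ₂ = 28.11 mol/s, ξ₁ = 124.3 mol/s.
Outlet amounts (n = n₀ + Σ ν·ξ):
  H: 507 − 1(124.3) − 2(28.11) = 326.5
  F: 0 + 1(124.3) = 124.3
  D: 0 + 2(28.11) = 56.23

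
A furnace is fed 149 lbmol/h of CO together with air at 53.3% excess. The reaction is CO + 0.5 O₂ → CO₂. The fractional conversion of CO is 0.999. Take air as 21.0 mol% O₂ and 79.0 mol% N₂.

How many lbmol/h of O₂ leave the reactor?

Stoichiometric O₂ = 0.5 × 149 = 74.5 lbmol/h; O₂ fed = 74.5 × 1.533 = 114.2 lbmol/h.
N₂ fed = 114.2 × 79/21 = 429.6 lbmol/h.
Fuel reacted = 0.999 × 149 → ξ = 148.9 lbmol/h.
Outlet (n = n₀ + ν ξ):
  CO: 149 − 1(148.9) = 0.149
  O₂: 114.2 − 0.5(148.9) = 39.78
  N₂: 429.6 (inert)
  CO₂: 0 + 1(148.9) = 148.9

39.8 lbmol/h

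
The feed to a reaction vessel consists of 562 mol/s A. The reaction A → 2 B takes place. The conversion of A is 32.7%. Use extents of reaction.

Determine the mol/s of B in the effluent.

368 mol/s

A reacted = 0.327 × 562 = 183.8 mol/s; ν_A = −1, so ξ = 183.8/1 = 183.8 mol/s.
Outlet amounts (n = n₀ + ν ξ):
  A: 562 − 1(183.8) = 378.2
  B: 0 + 2(183.8) = 367.5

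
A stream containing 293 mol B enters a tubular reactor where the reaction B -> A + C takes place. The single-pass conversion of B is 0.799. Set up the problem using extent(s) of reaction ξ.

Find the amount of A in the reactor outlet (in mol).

B reacted = 0.799 × 293 = 234.1 mol; ν_B = −1, so ξ = 234.1/1 = 234.1 mol.
Outlet amounts (n = n₀ + ν ξ):
  B: 293 − 1(234.1) = 58.89
  A: 0 + 1(234.1) = 234.1
  C: 0 + 1(234.1) = 234.1

234 mol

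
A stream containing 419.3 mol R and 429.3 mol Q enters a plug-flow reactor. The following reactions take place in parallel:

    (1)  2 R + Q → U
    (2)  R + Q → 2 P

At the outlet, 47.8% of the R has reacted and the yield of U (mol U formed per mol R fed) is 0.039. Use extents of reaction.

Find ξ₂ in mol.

Yield of U: 1ξ₁ / 419.3 = 0.039 → ξ₁ = 16.35 mol.
Conversion of R: 2ξ₁ + 1ξ₂ = 0.478 × 419.3 = 200.4 → ξ₂ = 167.7 mol.
Outlet amounts (n = n₀ + Σ ν·ξ):
  R: 419.3 − 2(16.35) − 1(167.7) = 218.9
  Q: 429.3 − 1(16.35) − 1(167.7) = 245.2
  U: 0 + 1(16.35) = 16.35
  P: 0 + 2(167.7) = 335.4

ξ₂ = 168 mol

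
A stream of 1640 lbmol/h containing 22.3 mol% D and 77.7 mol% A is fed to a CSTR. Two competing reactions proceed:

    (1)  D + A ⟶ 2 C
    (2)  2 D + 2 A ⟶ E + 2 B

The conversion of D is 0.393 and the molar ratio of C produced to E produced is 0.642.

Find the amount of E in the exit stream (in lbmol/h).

Conversion of D: D consumed = 0.393 × 365.7 = 143.7 lbmol/h = 1ξ₁ + 2ξ₂.
Selectivity: 2ξ₁ / (1ξ₂) = 0.642 → ξ₁ = 0.321 ξ₂.
Substitute: (1·0.321 + 2) ξ₂ = 143.7 → ξ₂ = 61.93 lbmol/h, ξ₁ = 19.88 lbmol/h.
Outlet amounts (n = n₀ + Σ ν·ξ):
  D: 365.7 − 1(19.88) − 2(61.93) = 222
  A: 1274 − 1(19.88) − 2(61.93) = 1131
  C: 0 + 2(19.88) = 39.76
  E: 0 + 1(61.93) = 61.93
  B: 0 + 2(61.93) = 123.9

61.9 lbmol/h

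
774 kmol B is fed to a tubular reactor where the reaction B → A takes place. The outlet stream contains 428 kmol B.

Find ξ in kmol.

ξ = 346 kmol

For B: n = n₀ − 1ξ → 428 = 774 − 1ξ, giving ξ = 346 kmol.
Outlet amounts (n = n₀ + ν ξ):
  B: 774 − 1(346) = 428
  A: 0 + 1(346) = 346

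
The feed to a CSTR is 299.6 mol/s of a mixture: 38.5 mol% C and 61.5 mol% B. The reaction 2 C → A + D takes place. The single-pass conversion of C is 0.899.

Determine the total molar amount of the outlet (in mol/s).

C reacted = 0.899 × 115.3 = 103.7 mol/s; ν_C = −2, so ξ = 103.7/2 = 51.85 mol/s.
Outlet amounts (n = n₀ + ν ξ):
  C: 115.3 − 2(51.85) = 11.65
  A: 0 + 1(51.85) = 51.85
  D: 0 + 1(51.85) = 51.85
  B: 184.3 (inert)
Total out = 11.65 + 51.85 + 51.85 + 184.3 = 299.6 mol/s.

300 mol/s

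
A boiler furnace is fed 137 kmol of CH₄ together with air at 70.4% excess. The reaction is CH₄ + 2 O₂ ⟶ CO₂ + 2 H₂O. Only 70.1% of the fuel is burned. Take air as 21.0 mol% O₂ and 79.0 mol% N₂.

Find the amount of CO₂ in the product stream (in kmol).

Stoichiometric O₂ = 2 × 137 = 274 kmol; O₂ fed = 274 × 1.704 = 466.9 kmol.
N₂ fed = 466.9 × 79/21 = 1756 kmol.
Fuel reacted = 0.701 × 137 → ξ = 96.04 kmol.
Outlet (n = n₀ + ν ξ):
  CH₄: 137 − 1(96.04) = 40.96
  O₂: 466.9 − 2(96.04) = 274.8
  N₂: 1756 (inert)
  CO₂: 0 + 1(96.04) = 96.04
  H₂O: 0 + 2(96.04) = 192.1

96 kmol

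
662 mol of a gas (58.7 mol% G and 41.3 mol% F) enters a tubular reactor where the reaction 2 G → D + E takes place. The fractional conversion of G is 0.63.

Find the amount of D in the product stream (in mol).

G reacted = 0.63 × 388.6 = 244.8 mol; ν_G = −2, so ξ = 244.8/2 = 122.4 mol.
Outlet amounts (n = n₀ + ν ξ):
  G: 388.6 − 2(122.4) = 143.8
  D: 0 + 1(122.4) = 122.4
  E: 0 + 1(122.4) = 122.4
  F: 273.4 (inert)

122 mol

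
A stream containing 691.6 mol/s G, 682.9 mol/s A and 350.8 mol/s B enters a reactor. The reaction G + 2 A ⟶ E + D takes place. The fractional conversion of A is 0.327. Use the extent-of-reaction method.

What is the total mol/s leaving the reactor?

1610 mol/s

A reacted = 0.327 × 682.9 = 223.3 mol/s; ν_A = −2, so ξ = 223.3/2 = 111.7 mol/s.
Outlet amounts (n = n₀ + ν ξ):
  G: 691.6 − 1(111.7) = 579.9
  A: 682.9 − 2(111.7) = 459.6
  E: 0 + 1(111.7) = 111.7
  D: 0 + 1(111.7) = 111.7
  B: 350.8 (inert)
Total out = 579.9 + 459.6 + 111.7 + 111.7 + 350.8 = 1614 mol/s.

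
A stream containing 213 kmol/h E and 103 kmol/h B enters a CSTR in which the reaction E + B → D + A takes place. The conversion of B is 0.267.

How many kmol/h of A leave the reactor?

B reacted = 0.267 × 103 = 27.5 kmol/h; ν_B = −1, so ξ = 27.5/1 = 27.5 kmol/h.
Outlet amounts (n = n₀ + ν ξ):
  E: 213 − 1(27.5) = 185.5
  B: 103 − 1(27.5) = 75.5
  D: 0 + 1(27.5) = 27.5
  A: 0 + 1(27.5) = 27.5

27.5 kmol/h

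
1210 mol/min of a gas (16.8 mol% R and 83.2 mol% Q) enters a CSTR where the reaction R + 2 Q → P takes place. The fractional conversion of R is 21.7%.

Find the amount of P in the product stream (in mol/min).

44.1 mol/min

R reacted = 0.217 × 203.3 = 44.11 mol/min; ν_R = −1, so ξ = 44.11/1 = 44.11 mol/min.
Outlet amounts (n = n₀ + ν ξ):
  R: 203.3 − 1(44.11) = 159.2
  Q: 1007 − 2(44.11) = 918.5
  P: 0 + 1(44.11) = 44.11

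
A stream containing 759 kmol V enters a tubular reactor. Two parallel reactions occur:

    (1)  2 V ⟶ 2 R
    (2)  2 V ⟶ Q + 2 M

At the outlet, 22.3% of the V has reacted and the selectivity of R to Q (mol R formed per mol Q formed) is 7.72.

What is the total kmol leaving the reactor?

Conversion of V: V consumed = 0.223 × 759 = 169.3 kmol = 2ξ₁ + 2ξ₂.
Selectivity: 2ξ₁ / (1ξ₂) = 7.72 → ξ₁ = 3.86 ξ₂.
Substitute: (2·3.86 + 2) ξ₂ = 169.3 → ξ₂ = 17.41 kmol, ξ₁ = 67.22 kmol.
Outlet amounts (n = n₀ + Σ ν·ξ):
  V: 759 − 2(67.22) − 2(17.41) = 589.7
  R: 0 + 2(67.22) = 134.4
  Q: 0 + 1(17.41) = 17.41
  M: 0 + 2(17.41) = 34.83
Total out = 589.7 + 134.4 + 17.41 + 34.83 = 776.4 kmol.

776 kmol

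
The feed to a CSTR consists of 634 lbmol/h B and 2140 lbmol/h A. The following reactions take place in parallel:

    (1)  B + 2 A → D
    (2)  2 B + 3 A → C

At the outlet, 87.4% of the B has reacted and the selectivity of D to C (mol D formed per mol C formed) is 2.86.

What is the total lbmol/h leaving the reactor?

1670 lbmol/h

Conversion of B: B consumed = 0.874 × 634 = 554.1 lbmol/h = 1ξ₁ + 2ξ₂.
Selectivity: 1ξ₁ / (1ξ₂) = 2.86 → ξ₁ = 2.86 ξ₂.
Substitute: (1·2.86 + 2) ξ₂ = 554.1 → ξ₂ = 114 lbmol/h, ξ₁ = 326.1 lbmol/h.
Outlet amounts (n = n₀ + Σ ν·ξ):
  B: 634 − 1(326.1) − 2(114) = 79.88
  A: 2140 − 2(326.1) − 3(114) = 1146
  D: 0 + 1(326.1) = 326.1
  C: 0 + 1(114) = 114
Total out = 79.88 + 1146 + 326.1 + 114 = 1666 lbmol/h.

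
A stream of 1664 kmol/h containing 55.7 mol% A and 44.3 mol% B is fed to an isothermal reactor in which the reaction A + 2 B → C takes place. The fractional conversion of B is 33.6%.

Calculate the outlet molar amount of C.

124 kmol/h

B reacted = 0.336 × 737.2 = 247.7 kmol/h; ν_B = −2, so ξ = 247.7/2 = 123.8 kmol/h.
Outlet amounts (n = n₀ + ν ξ):
  A: 926.8 − 1(123.8) = 803
  B: 737.2 − 2(123.8) = 489.5
  C: 0 + 1(123.8) = 123.8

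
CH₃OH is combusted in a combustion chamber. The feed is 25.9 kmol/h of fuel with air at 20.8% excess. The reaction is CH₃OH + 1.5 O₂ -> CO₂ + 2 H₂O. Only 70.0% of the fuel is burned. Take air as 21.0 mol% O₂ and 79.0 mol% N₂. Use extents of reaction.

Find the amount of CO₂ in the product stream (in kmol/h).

18.1 kmol/h

Stoichiometric O₂ = 1.5 × 25.9 = 38.85 kmol/h; O₂ fed = 38.85 × 1.208 = 46.93 kmol/h.
N₂ fed = 46.93 × 79/21 = 176.5 kmol/h.
Fuel reacted = 0.7 × 25.9 → ξ = 18.13 kmol/h.
Outlet (n = n₀ + ν ξ):
  CH₃OH: 25.9 − 1(18.13) = 7.77
  O₂: 46.93 − 1.5(18.13) = 19.74
  N₂: 176.5 (inert)
  CO₂: 0 + 1(18.13) = 18.13
  H₂O: 0 + 2(18.13) = 36.26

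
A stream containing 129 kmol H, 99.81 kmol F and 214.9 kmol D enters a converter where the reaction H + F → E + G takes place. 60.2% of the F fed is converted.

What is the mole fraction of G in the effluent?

F reacted = 0.602 × 99.81 = 60.09 kmol; ν_F = −1, so ξ = 60.09/1 = 60.09 kmol.
Outlet amounts (n = n₀ + ν ξ):
  H: 129 − 1(60.09) = 68.91
  F: 99.81 − 1(60.09) = 39.72
  E: 0 + 1(60.09) = 60.09
  G: 0 + 1(60.09) = 60.09
  D: 214.9 (inert)
Total out = 443.7 kmol; y_G = 60.09 / 443.7 = 0.1354.

0.135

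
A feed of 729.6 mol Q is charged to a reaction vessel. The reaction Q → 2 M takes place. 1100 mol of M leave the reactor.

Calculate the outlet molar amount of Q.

For M: n = n₀ + 2ξ → 1100 = 0 + 2ξ, giving ξ = 550 mol.
Outlet amounts (n = n₀ + ν ξ):
  Q: 729.6 − 1(550) = 179.6
  M: 0 + 2(550) = 1100

180 mol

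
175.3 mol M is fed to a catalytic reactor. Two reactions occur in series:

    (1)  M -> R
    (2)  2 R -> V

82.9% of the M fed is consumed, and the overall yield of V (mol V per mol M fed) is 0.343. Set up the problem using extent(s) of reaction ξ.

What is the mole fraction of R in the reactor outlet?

0.218

Conversion of M: M consumed = 1ξ₁ = 0.829 × 175.3 → ξ₁ = 145.3 mol.
Yield of V: 1ξ₂ / 175.3 = 0.343 → ξ₂ = 60.13 mol.
Outlet amounts (n = n₀ + Σ ν·ξ):
  M: 175.3 − 1(145.3) = 29.98
  R: 0 + 1(145.3) − 2(60.13) = 25.07
  V: 0 + 1(60.13) = 60.13
Total out = 115.2 mol; y_R = 25.07 / 115.2 = 0.2177.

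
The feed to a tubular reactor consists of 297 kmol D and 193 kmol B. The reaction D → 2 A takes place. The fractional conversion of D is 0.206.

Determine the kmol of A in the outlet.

D reacted = 0.206 × 297 = 61.18 kmol; ν_D = −1, so ξ = 61.18/1 = 61.18 kmol.
Outlet amounts (n = n₀ + ν ξ):
  D: 297 − 1(61.18) = 235.8
  A: 0 + 2(61.18) = 122.4
  B: 193 (inert)

122 kmol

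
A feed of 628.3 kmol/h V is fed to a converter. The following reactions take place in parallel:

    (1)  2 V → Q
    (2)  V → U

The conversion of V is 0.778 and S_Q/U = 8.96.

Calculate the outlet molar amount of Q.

Conversion of V: V consumed = 0.778 × 628.3 = 488.8 kmol/h = 2ξ₁ + 1ξ₂.
Selectivity: 1ξ₁ / (1ξ₂) = 8.96 → ξ₁ = 8.96 ξ₂.
Substitute: (2·8.96 + 1) ξ₂ = 488.8 → ξ₂ = 25.84 kmol/h, ξ₁ = 231.5 kmol/h.
Outlet amounts (n = n₀ + Σ ν·ξ):
  V: 628.3 − 2(231.5) − 1(25.84) = 139.5
  Q: 0 + 1(231.5) = 231.5
  U: 0 + 1(25.84) = 25.84

231 kmol/h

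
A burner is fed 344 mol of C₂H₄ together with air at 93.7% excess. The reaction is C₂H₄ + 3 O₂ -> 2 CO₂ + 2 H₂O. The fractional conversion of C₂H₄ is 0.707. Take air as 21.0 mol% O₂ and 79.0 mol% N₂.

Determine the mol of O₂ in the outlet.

Stoichiometric O₂ = 3 × 344 = 1032 mol; O₂ fed = 1032 × 1.937 = 1999 mol.
N₂ fed = 1999 × 79/21 = 7520 mol.
Fuel reacted = 0.707 × 344 → ξ = 243.2 mol.
Outlet (n = n₀ + ν ξ):
  C₂H₄: 344 − 1(243.2) = 100.8
  O₂: 1999 − 3(243.2) = 1269
  N₂: 7520 (inert)
  CO₂: 0 + 2(243.2) = 486.4
  H₂O: 0 + 2(243.2) = 486.4

1270 mol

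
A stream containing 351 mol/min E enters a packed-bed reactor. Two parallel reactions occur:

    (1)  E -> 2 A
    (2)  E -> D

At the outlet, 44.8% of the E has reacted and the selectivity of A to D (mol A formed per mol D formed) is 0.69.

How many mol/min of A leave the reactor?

80.7 mol/min

Conversion of E: E consumed = 0.448 × 351 = 157.2 mol/min = 1ξ₁ + 1ξ₂.
Selectivity: 2ξ₁ / (1ξ₂) = 0.69 → ξ₁ = 0.345 ξ₂.
Substitute: (1·0.345 + 1) ξ₂ = 157.2 → ξ₂ = 116.9 mol/min, ξ₁ = 40.33 mol/min.
Outlet amounts (n = n₀ + Σ ν·ξ):
  E: 351 − 1(40.33) − 1(116.9) = 193.8
  A: 0 + 2(40.33) = 80.67
  D: 0 + 1(116.9) = 116.9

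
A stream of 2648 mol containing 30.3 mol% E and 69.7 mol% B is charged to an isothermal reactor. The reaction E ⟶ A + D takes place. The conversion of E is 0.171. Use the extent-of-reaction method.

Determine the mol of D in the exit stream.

137 mol

E reacted = 0.171 × 802.3 = 137.2 mol; ν_E = −1, so ξ = 137.2/1 = 137.2 mol.
Outlet amounts (n = n₀ + ν ξ):
  E: 802.3 − 1(137.2) = 665.1
  A: 0 + 1(137.2) = 137.2
  D: 0 + 1(137.2) = 137.2
  B: 1846 (inert)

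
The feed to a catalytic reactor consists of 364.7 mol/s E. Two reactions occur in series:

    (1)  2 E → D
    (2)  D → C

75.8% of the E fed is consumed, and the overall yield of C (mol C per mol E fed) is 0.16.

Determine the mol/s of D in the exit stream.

Conversion of E: E consumed = 2ξ₁ = 0.758 × 364.7 → ξ₁ = 138.2 mol/s.
Yield of C: 1ξ₂ / 364.7 = 0.16 → ξ₂ = 58.35 mol/s.
Outlet amounts (n = n₀ + Σ ν·ξ):
  E: 364.7 − 2(138.2) = 88.26
  D: 0 + 1(138.2) − 1(58.35) = 79.87
  C: 0 + 1(58.35) = 58.35

79.9 mol/s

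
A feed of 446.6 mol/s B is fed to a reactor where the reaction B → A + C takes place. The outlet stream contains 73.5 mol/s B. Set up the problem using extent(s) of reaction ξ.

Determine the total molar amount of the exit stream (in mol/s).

820 mol/s

For B: n = n₀ − 1ξ → 73.5 = 446.6 − 1ξ, giving ξ = 373.1 mol/s.
Outlet amounts (n = n₀ + ν ξ):
  B: 446.6 − 1(373.1) = 73.5
  A: 0 + 1(373.1) = 373.1
  C: 0 + 1(373.1) = 373.1
Total out = 73.5 + 373.1 + 373.1 = 819.7 mol/s.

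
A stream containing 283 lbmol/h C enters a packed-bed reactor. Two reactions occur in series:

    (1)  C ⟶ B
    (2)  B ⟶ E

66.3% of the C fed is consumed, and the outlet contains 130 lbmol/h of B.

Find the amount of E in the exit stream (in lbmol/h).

Conversion of C: C consumed = 1ξ₁ = 0.663 × 283 → ξ₁ = 187.6 lbmol/h.
B balance: n_B = 0 + 1ξ₁ − 1ξ₂ = 130 → ξ₂ = (1·187.6 − 130)/1 = 57.63 lbmol/h.
Outlet amounts (n = n₀ + Σ ν·ξ):
  C: 283 − 1(187.6) = 95.37
  B: 0 + 1(187.6) − 1(57.63) = 130
  E: 0 + 1(57.63) = 57.63

57.6 lbmol/h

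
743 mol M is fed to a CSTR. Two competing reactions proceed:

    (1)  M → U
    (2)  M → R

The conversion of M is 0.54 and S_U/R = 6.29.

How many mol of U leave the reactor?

Conversion of M: M consumed = 0.54 × 743 = 401.2 mol = 1ξ₁ + 1ξ₂.
Selectivity: 1ξ₁ / (1ξ₂) = 6.29 → ξ₁ = 6.29 ξ₂.
Substitute: (1·6.29 + 1) ξ₂ = 401.2 → ξ₂ = 55.04 mol, ξ₁ = 346.2 mol.
Outlet amounts (n = n₀ + Σ ν·ξ):
  M: 743 − 1(346.2) − 1(55.04) = 341.8
  U: 0 + 1(346.2) = 346.2
  R: 0 + 1(55.04) = 55.04

346 mol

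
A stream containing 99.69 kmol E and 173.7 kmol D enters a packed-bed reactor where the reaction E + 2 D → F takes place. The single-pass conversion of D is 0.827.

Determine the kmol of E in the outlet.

27.9 kmol

D reacted = 0.827 × 173.7 = 143.6 kmol; ν_D = −2, so ξ = 143.6/2 = 71.82 kmol.
Outlet amounts (n = n₀ + ν ξ):
  E: 99.69 − 1(71.82) = 27.87
  D: 173.7 − 2(71.82) = 30.05
  F: 0 + 1(71.82) = 71.82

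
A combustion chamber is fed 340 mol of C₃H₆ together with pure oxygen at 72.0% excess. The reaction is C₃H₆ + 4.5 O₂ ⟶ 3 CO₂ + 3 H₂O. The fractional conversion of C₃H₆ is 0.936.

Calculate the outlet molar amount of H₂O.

955 mol

Stoichiometric O₂ = 4.5 × 340 = 1530 mol; O₂ fed = 1530 × 1.720 = 2632 mol.
Fuel reacted = 0.936 × 340 → ξ = 318.2 mol.
Outlet (n = n₀ + ν ξ):
  C₃H₆: 340 − 1(318.2) = 21.76
  O₂: 2632 − 4.5(318.2) = 1200
  CO₂: 0 + 3(318.2) = 954.7
  H₂O: 0 + 3(318.2) = 954.7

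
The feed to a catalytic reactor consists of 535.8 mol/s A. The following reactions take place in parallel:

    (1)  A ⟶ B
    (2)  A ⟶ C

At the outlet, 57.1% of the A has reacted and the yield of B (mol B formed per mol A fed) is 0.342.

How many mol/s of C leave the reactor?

Yield of B: 1ξ₁ / 535.8 = 0.342 → ξ₁ = 183.2 mol/s.
Conversion of A: 1ξ₁ + 1ξ₂ = 0.571 × 535.8 = 305.9 → ξ₂ = 122.7 mol/s.
Outlet amounts (n = n₀ + Σ ν·ξ):
  A: 535.8 − 1(183.2) − 1(122.7) = 229.9
  B: 0 + 1(183.2) = 183.2
  C: 0 + 1(122.7) = 122.7

123 mol/s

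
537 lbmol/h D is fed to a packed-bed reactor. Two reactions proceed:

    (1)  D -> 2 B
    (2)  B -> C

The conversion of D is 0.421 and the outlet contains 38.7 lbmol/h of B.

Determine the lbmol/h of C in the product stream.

Conversion of D: D consumed = 1ξ₁ = 0.421 × 537 → ξ₁ = 226.1 lbmol/h.
B balance: n_B = 0 + 2ξ₁ − 1ξ₂ = 38.7 → ξ₂ = (2·226.1 − 38.7)/1 = 413.5 lbmol/h.
Outlet amounts (n = n₀ + Σ ν·ξ):
  D: 537 − 1(226.1) = 310.9
  B: 0 + 2(226.1) − 1(413.5) = 38.7
  C: 0 + 1(413.5) = 413.5

413 lbmol/h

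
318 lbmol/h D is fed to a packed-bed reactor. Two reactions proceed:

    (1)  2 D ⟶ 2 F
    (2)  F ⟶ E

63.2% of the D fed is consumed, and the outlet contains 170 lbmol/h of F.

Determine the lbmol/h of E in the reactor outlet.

31 lbmol/h

Conversion of D: D consumed = 2ξ₁ = 0.632 × 318 → ξ₁ = 100.5 lbmol/h.
F balance: n_F = 0 + 2ξ₁ − 1ξ₂ = 170 → ξ₂ = (2·100.5 − 170)/1 = 30.98 lbmol/h.
Outlet amounts (n = n₀ + Σ ν·ξ):
  D: 318 − 2(100.5) = 117
  F: 0 + 2(100.5) − 1(30.98) = 170
  E: 0 + 1(30.98) = 30.98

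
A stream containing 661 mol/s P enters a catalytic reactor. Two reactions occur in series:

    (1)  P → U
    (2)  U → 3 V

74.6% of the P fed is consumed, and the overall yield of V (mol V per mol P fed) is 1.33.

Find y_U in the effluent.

Conversion of P: P consumed = 1ξ₁ = 0.746 × 661 → ξ₁ = 493.1 mol/s.
Yield of V: 3ξ₂ / 661 = 1.33 → ξ₂ = 293 mol/s.
Outlet amounts (n = n₀ + Σ ν·ξ):
  P: 661 − 1(493.1) = 167.9
  U: 0 + 1(493.1) − 1(293) = 200.1
  V: 0 + 3(293) = 879.1
Total out = 1247 mol/s; y_U = 200.1 / 1247 = 0.1604.

0.16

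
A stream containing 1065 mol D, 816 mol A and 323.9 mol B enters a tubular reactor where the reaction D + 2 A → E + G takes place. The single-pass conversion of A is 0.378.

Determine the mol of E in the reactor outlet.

A reacted = 0.378 × 816 = 308.4 mol; ν_A = −2, so ξ = 308.4/2 = 154.2 mol.
Outlet amounts (n = n₀ + ν ξ):
  D: 1065 − 1(154.2) = 910.8
  A: 816 − 2(154.2) = 507.6
  E: 0 + 1(154.2) = 154.2
  G: 0 + 1(154.2) = 154.2
  B: 323.9 (inert)

154 mol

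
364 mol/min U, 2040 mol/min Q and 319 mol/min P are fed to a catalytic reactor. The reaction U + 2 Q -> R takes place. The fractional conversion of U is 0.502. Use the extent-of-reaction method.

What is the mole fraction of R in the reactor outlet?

U reacted = 0.502 × 364 = 182.7 mol/min; ν_U = −1, so ξ = 182.7/1 = 182.7 mol/min.
Outlet amounts (n = n₀ + ν ξ):
  U: 364 − 1(182.7) = 181.3
  Q: 2040 − 2(182.7) = 1675
  R: 0 + 1(182.7) = 182.7
  P: 319 (inert)
Total out = 2358 mol/min; y_R = 182.7 / 2358 = 0.07751.

0.0775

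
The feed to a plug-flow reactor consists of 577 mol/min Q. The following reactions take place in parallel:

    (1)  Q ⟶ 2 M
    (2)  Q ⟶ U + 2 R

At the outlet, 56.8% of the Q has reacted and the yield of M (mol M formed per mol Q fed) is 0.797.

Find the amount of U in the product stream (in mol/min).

97.8 mol/min

Yield of M: 2ξ₁ / 577 = 0.797 → ξ₁ = 229.9 mol/min.
Conversion of Q: 1ξ₁ + 1ξ₂ = 0.568 × 577 = 327.7 → ξ₂ = 97.8 mol/min.
Outlet amounts (n = n₀ + Σ ν·ξ):
  Q: 577 − 1(229.9) − 1(97.8) = 249.3
  M: 0 + 2(229.9) = 459.9
  U: 0 + 1(97.8) = 97.8
  R: 0 + 2(97.8) = 195.6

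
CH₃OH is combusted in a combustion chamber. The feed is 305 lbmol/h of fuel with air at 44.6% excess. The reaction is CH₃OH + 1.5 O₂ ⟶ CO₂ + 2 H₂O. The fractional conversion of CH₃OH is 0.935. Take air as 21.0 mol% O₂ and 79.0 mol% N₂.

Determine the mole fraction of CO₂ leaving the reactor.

Stoichiometric O₂ = 1.5 × 305 = 457.5 lbmol/h; O₂ fed = 457.5 × 1.446 = 661.5 lbmol/h.
N₂ fed = 661.5 × 79/21 = 2489 lbmol/h.
Fuel reacted = 0.935 × 305 → ξ = 285.2 lbmol/h.
Outlet (n = n₀ + ν ξ):
  CH₃OH: 305 − 1(285.2) = 19.82
  O₂: 661.5 − 1.5(285.2) = 233.8
  N₂: 2489 (inert)
  CO₂: 0 + 1(285.2) = 285.2
  H₂O: 0 + 2(285.2) = 570.4
Total out = 3598 lbmol/h; y_CO₂ = 285.2 / 3598 = 0.07926.

0.0793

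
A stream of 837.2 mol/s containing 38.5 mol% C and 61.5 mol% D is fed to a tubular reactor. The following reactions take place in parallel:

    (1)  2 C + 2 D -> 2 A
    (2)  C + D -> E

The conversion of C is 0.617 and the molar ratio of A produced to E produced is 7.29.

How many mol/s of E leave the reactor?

Conversion of C: C consumed = 0.617 × 322.3 = 198.9 mol/s = 2ξ₁ + 1ξ₂.
Selectivity: 2ξ₁ / (1ξ₂) = 7.29 → ξ₁ = 3.645 ξ₂.
Substitute: (2·3.645 + 1) ξ₂ = 198.9 → ξ₂ = 23.99 mol/s, ξ₁ = 87.44 mol/s.
Outlet amounts (n = n₀ + Σ ν·ξ):
  C: 322.3 − 2(87.44) − 1(23.99) = 123.4
  D: 514.9 − 2(87.44) − 1(23.99) = 316
  A: 0 + 2(87.44) = 174.9
  E: 0 + 1(23.99) = 23.99

24 mol/s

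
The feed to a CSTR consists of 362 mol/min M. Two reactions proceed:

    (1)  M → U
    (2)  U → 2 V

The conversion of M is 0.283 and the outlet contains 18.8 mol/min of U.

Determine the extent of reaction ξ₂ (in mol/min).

Conversion of M: M consumed = 1ξ₁ = 0.283 × 362 → ξ₁ = 102.4 mol/min.
U balance: n_U = 0 + 1ξ₁ − 1ξ₂ = 18.8 → ξ₂ = (1·102.4 − 18.8)/1 = 83.65 mol/min.
Outlet amounts (n = n₀ + Σ ν·ξ):
  M: 362 − 1(102.4) = 259.6
  U: 0 + 1(102.4) − 1(83.65) = 18.8
  V: 0 + 2(83.65) = 167.3

ξ₂ = 83.6 mol/min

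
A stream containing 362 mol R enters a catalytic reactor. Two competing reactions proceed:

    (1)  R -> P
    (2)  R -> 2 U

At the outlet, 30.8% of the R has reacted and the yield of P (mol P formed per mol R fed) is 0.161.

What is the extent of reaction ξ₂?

Yield of P: 1ξ₁ / 362 = 0.161 → ξ₁ = 58.28 mol.
Conversion of R: 1ξ₁ + 1ξ₂ = 0.308 × 362 = 111.5 → ξ₂ = 53.21 mol.
Outlet amounts (n = n₀ + Σ ν·ξ):
  R: 362 − 1(58.28) − 1(53.21) = 250.5
  P: 0 + 1(58.28) = 58.28
  U: 0 + 2(53.21) = 106.4

ξ₂ = 53.2 mol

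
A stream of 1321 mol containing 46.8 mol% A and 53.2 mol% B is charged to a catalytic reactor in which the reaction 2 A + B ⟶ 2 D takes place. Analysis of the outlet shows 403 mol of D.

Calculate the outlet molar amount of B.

501 mol

For D: n = n₀ + 2ξ → 403 = 0 + 2ξ, giving ξ = 201.5 mol.
Outlet amounts (n = n₀ + ν ξ):
  A: 618.2 − 2(201.5) = 215.2
  B: 702.8 − 1(201.5) = 501.3
  D: 0 + 2(201.5) = 403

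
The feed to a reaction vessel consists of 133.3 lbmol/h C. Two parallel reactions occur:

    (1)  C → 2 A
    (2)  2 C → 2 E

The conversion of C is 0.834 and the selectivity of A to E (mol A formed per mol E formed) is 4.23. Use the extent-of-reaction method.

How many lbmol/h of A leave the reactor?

Conversion of C: C consumed = 0.834 × 133.3 = 111.2 lbmol/h = 1ξ₁ + 2ξ₂.
Selectivity: 2ξ₁ / (2ξ₂) = 4.23 → ξ₁ = 4.23 ξ₂.
Substitute: (1·4.23 + 2) ξ₂ = 111.2 → ξ₂ = 17.84 lbmol/h, ξ₁ = 75.48 lbmol/h.
Outlet amounts (n = n₀ + Σ ν·ξ):
  C: 133.3 − 1(75.48) − 2(17.84) = 22.13
  A: 0 + 2(75.48) = 151
  E: 0 + 2(17.84) = 35.69

151 lbmol/h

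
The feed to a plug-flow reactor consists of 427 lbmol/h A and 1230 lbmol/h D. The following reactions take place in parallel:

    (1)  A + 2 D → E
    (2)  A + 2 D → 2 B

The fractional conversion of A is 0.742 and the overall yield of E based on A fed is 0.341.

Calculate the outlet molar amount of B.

342 lbmol/h

Yield of E: 1ξ₁ / 427 = 0.341 → ξ₁ = 145.6 lbmol/h.
Conversion of A: 1ξ₁ + 1ξ₂ = 0.742 × 427 = 316.8 → ξ₂ = 171.2 lbmol/h.
Outlet amounts (n = n₀ + Σ ν·ξ):
  A: 427 − 1(145.6) − 1(171.2) = 110.2
  D: 1230 − 2(145.6) − 2(171.2) = 596.3
  E: 0 + 1(145.6) = 145.6
  B: 0 + 2(171.2) = 342.5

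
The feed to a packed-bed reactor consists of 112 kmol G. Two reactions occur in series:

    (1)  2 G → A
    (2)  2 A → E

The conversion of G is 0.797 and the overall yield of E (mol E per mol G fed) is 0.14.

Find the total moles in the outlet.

Conversion of G: G consumed = 2ξ₁ = 0.797 × 112 → ξ₁ = 44.63 kmol.
Yield of E: 1ξ₂ / 112 = 0.14 → ξ₂ = 15.68 kmol.
Outlet amounts (n = n₀ + Σ ν·ξ):
  G: 112 − 2(44.63) = 22.74
  A: 0 + 1(44.63) − 2(15.68) = 13.27
  E: 0 + 1(15.68) = 15.68
Total out = 22.74 + 13.27 + 15.68 = 51.69 kmol.

51.7 kmol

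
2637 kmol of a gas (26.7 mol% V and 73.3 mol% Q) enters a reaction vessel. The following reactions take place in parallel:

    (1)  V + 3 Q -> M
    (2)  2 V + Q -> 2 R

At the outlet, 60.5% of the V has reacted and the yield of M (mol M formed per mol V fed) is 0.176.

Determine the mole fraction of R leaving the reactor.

Yield of M: 1ξ₁ / 704.1 = 0.176 → ξ₁ = 123.9 kmol.
Conversion of V: 1ξ₁ + 2ξ₂ = 0.605 × 704.1 = 426 → ξ₂ = 151 kmol.
Outlet amounts (n = n₀ + Σ ν·ξ):
  V: 704.1 − 1(123.9) − 2(151) = 278.1
  Q: 1933 − 3(123.9) − 1(151) = 1410
  M: 0 + 1(123.9) = 123.9
  R: 0 + 2(151) = 302
Total out = 2114 kmol; y_R = 302 / 2114 = 0.1429.

0.143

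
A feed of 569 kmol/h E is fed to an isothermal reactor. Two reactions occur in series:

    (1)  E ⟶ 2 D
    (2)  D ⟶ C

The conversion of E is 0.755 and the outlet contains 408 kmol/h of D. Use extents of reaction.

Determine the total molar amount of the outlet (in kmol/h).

999 kmol/h

Conversion of E: E consumed = 1ξ₁ = 0.755 × 569 → ξ₁ = 429.6 kmol/h.
D balance: n_D = 0 + 2ξ₁ − 1ξ₂ = 408 → ξ₂ = (2·429.6 − 408)/1 = 451.2 kmol/h.
Outlet amounts (n = n₀ + Σ ν·ξ):
  E: 569 − 1(429.6) = 139.4
  D: 0 + 2(429.6) − 1(451.2) = 408
  C: 0 + 1(451.2) = 451.2
Total out = 139.4 + 408 + 451.2 = 998.6 kmol/h.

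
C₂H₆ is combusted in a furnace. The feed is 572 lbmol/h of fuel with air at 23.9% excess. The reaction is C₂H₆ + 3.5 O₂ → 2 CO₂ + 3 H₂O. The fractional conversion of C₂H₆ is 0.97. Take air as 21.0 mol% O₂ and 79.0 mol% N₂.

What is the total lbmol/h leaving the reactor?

12700 lbmol/h

Stoichiometric O₂ = 3.5 × 572 = 2002 lbmol/h; O₂ fed = 2002 × 1.239 = 2480 lbmol/h.
N₂ fed = 2480 × 79/21 = 9331 lbmol/h.
Fuel reacted = 0.97 × 572 → ξ = 554.8 lbmol/h.
Outlet (n = n₀ + ν ξ):
  C₂H₆: 572 − 1(554.8) = 17.16
  O₂: 2480 − 3.5(554.8) = 538.5
  N₂: 9331 (inert)
  CO₂: 0 + 2(554.8) = 1110
  H₂O: 0 + 3(554.8) = 1665
Total out = 17.16 + 538.5 + 9331 + 1110 + 1665 = 12660 lbmol/h.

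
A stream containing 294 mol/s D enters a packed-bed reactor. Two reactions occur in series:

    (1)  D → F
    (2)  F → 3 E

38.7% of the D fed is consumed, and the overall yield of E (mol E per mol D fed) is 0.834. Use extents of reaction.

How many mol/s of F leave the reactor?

32 mol/s

Conversion of D: D consumed = 1ξ₁ = 0.387 × 294 → ξ₁ = 113.8 mol/s.
Yield of E: 3ξ₂ / 294 = 0.834 → ξ₂ = 81.73 mol/s.
Outlet amounts (n = n₀ + Σ ν·ξ):
  D: 294 − 1(113.8) = 180.2
  F: 0 + 1(113.8) − 1(81.73) = 32.05
  E: 0 + 3(81.73) = 245.2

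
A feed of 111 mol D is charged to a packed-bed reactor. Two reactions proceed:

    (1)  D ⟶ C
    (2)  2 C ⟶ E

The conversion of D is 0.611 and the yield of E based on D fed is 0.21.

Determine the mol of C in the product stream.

Conversion of D: D consumed = 1ξ₁ = 0.611 × 111 → ξ₁ = 67.82 mol.
Yield of E: 1ξ₂ / 111 = 0.21 → ξ₂ = 23.31 mol.
Outlet amounts (n = n₀ + Σ ν·ξ):
  D: 111 − 1(67.82) = 43.18
  C: 0 + 1(67.82) − 2(23.31) = 21.2
  E: 0 + 1(23.31) = 23.31

21.2 mol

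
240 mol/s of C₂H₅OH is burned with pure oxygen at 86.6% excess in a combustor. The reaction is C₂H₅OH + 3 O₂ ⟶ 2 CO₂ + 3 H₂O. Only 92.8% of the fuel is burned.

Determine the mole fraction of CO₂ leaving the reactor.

Stoichiometric O₂ = 3 × 240 = 720 mol/s; O₂ fed = 720 × 1.866 = 1344 mol/s.
Fuel reacted = 0.928 × 240 → ξ = 222.7 mol/s.
Outlet (n = n₀ + ν ξ):
  C₂H₅OH: 240 − 1(222.7) = 17.28
  O₂: 1344 − 3(222.7) = 675.4
  CO₂: 0 + 2(222.7) = 445.4
  H₂O: 0 + 3(222.7) = 668.2
Total out = 1806 mol/s; y_CO₂ = 445.4 / 1806 = 0.2466.

0.247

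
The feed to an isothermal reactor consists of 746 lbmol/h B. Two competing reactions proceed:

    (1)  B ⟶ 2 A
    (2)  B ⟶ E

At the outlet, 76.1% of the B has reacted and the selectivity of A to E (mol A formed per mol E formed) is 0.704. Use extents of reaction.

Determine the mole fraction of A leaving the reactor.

Conversion of B: B consumed = 0.761 × 746 = 567.7 lbmol/h = 1ξ₁ + 1ξ₂.
Selectivity: 2ξ₁ / (1ξ₂) = 0.704 → ξ₁ = 0.352 ξ₂.
Substitute: (1·0.352 + 1) ξ₂ = 567.7 → ξ₂ = 419.9 lbmol/h, ξ₁ = 147.8 lbmol/h.
Outlet amounts (n = n₀ + Σ ν·ξ):
  B: 746 − 1(147.8) − 1(419.9) = 178.3
  A: 0 + 2(147.8) = 295.6
  E: 0 + 1(419.9) = 419.9
Total out = 893.8 lbmol/h; y_A = 295.6 / 893.8 = 0.3307.

0.331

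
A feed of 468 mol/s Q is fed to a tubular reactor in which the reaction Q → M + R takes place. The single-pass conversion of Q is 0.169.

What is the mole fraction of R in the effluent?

0.145

Q reacted = 0.169 × 468 = 79.09 mol/s; ν_Q = −1, so ξ = 79.09/1 = 79.09 mol/s.
Outlet amounts (n = n₀ + ν ξ):
  Q: 468 − 1(79.09) = 388.9
  M: 0 + 1(79.09) = 79.09
  R: 0 + 1(79.09) = 79.09
Total out = 547.1 mol/s; y_R = 79.09 / 547.1 = 0.1446.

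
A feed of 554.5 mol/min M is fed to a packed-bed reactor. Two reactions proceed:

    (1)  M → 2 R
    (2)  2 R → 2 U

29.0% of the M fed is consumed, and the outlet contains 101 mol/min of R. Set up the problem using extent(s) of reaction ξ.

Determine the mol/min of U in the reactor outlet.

Conversion of M: M consumed = 1ξ₁ = 0.29 × 554.5 → ξ₁ = 160.8 mol/min.
R balance: n_R = 0 + 2ξ₁ − 2ξ₂ = 101 → ξ₂ = (2·160.8 − 101)/2 = 110.3 mol/min.
Outlet amounts (n = n₀ + Σ ν·ξ):
  M: 554.5 − 1(160.8) = 393.7
  R: 0 + 2(160.8) − 2(110.3) = 101
  U: 0 + 2(110.3) = 220.6

221 mol/min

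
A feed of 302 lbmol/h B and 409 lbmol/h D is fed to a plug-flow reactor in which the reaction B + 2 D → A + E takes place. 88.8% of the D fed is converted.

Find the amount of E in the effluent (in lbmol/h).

182 lbmol/h

D reacted = 0.888 × 409 = 363.2 lbmol/h; ν_D = −2, so ξ = 363.2/2 = 181.6 lbmol/h.
Outlet amounts (n = n₀ + ν ξ):
  B: 302 − 1(181.6) = 120.4
  D: 409 − 2(181.6) = 45.81
  A: 0 + 1(181.6) = 181.6
  E: 0 + 1(181.6) = 181.6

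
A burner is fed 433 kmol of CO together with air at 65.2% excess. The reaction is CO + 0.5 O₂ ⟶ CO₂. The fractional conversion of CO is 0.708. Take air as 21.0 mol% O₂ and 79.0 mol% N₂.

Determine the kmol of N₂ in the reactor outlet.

1350 kmol

Stoichiometric O₂ = 0.5 × 433 = 216.5 kmol; O₂ fed = 216.5 × 1.652 = 357.7 kmol.
N₂ fed = 357.7 × 79/21 = 1345 kmol.
Fuel reacted = 0.708 × 433 → ξ = 306.6 kmol.
Outlet (n = n₀ + ν ξ):
  CO: 433 − 1(306.6) = 126.4
  O₂: 357.7 − 0.5(306.6) = 204.4
  N₂: 1345 (inert)
  CO₂: 0 + 1(306.6) = 306.6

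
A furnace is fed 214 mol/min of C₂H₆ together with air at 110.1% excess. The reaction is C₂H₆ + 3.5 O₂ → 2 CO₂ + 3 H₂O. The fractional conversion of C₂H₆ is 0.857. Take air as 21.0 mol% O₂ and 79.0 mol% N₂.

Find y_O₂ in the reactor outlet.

Stoichiometric O₂ = 3.5 × 214 = 749 mol/min; O₂ fed = 749 × 2.101 = 1574 mol/min.
N₂ fed = 1574 × 79/21 = 5920 mol/min.
Fuel reacted = 0.857 × 214 → ξ = 183.4 mol/min.
Outlet (n = n₀ + ν ξ):
  C₂H₆: 214 − 1(183.4) = 30.6
  O₂: 1574 − 3.5(183.4) = 931.8
  N₂: 5920 (inert)
  CO₂: 0 + 2(183.4) = 366.8
  H₂O: 0 + 3(183.4) = 550.2
Total out = 7799 mol/min; y_O₂ = 931.8 / 7799 = 0.1195.

0.119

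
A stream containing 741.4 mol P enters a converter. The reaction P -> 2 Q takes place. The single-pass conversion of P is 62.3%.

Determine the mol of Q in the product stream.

924 mol

P reacted = 0.623 × 741.4 = 461.9 mol; ν_P = −1, so ξ = 461.9/1 = 461.9 mol.
Outlet amounts (n = n₀ + ν ξ):
  P: 741.4 − 1(461.9) = 279.5
  Q: 0 + 2(461.9) = 923.8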